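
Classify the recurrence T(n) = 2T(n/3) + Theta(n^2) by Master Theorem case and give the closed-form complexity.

Master Theorem for T(n) = 2T(n/3) + O(n^2):

a = 2, b = 3, c = 2
log_b(a) = log_3(2) = 0.6309

Case 3: c = 2 > log_3(2) = 0.6309
T(n) = O(n^2) = O(n^2)

For T(n) = 2T(n/3) + O(n^2): log_3(2) = 0.6309. This is Case 3 of the Master Theorem (c > log_b(a), work dominated by root), giving O(n^2).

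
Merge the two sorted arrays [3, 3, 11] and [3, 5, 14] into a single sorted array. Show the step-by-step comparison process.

Merging process:

Compare 3 vs 3: take 3 from left. Merged: [3]
Compare 3 vs 3: take 3 from left. Merged: [3, 3]
Compare 11 vs 3: take 3 from right. Merged: [3, 3, 3]
Compare 11 vs 5: take 5 from right. Merged: [3, 3, 3, 5]
Compare 11 vs 14: take 11 from left. Merged: [3, 3, 3, 5, 11]
Append remaining from right: [14]. Merged: [3, 3, 3, 5, 11, 14]

Final merged array: [3, 3, 3, 5, 11, 14]
Total comparisons: 5

The merged array is [3, 3, 3, 5, 11, 14], requiring 5 comparisons. The merge step runs in O(n) time where n is the total number of elements.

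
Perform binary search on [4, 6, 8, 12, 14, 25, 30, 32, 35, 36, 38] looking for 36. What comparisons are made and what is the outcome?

Binary search for 36 in [4, 6, 8, 12, 14, 25, 30, 32, 35, 36, 38]:

lo=0, hi=10, mid=5, arr[mid]=25 -> 25 < 36, search right half
lo=6, hi=10, mid=8, arr[mid]=35 -> 35 < 36, search right half
lo=9, hi=10, mid=9, arr[mid]=36 -> Found target at index 9!

Binary search finds 36 at index 9 after 3 comparisons. The search repeatedly halves the search space by comparing with the middle element.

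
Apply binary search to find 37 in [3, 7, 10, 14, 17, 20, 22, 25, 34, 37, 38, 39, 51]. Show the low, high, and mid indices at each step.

Binary search for 37 in [3, 7, 10, 14, 17, 20, 22, 25, 34, 37, 38, 39, 51]:

lo=0, hi=12, mid=6, arr[mid]=22 -> 22 < 37, search right half
lo=7, hi=12, mid=9, arr[mid]=37 -> Found target at index 9!

Binary search finds 37 at index 9 after 2 comparisons. The search repeatedly halves the search space by comparing with the middle element.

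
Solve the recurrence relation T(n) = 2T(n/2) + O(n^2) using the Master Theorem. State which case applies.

Master Theorem for T(n) = 2T(n/2) + O(n^2):

a = 2, b = 2, c = 2
log_b(a) = log_2(2) = 1.0000

Case 3: c = 2 > log_2(2) = 1.0000
T(n) = O(n^2) = O(n^2)

For T(n) = 2T(n/2) + O(n^2): log_2(2) = 1.0000. This is Case 3 of the Master Theorem (c > log_b(a), work dominated by root), giving O(n^2).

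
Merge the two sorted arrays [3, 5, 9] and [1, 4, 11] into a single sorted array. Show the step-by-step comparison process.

Merging process:

Compare 3 vs 1: take 1 from right. Merged: [1]
Compare 3 vs 4: take 3 from left. Merged: [1, 3]
Compare 5 vs 4: take 4 from right. Merged: [1, 3, 4]
Compare 5 vs 11: take 5 from left. Merged: [1, 3, 4, 5]
Compare 9 vs 11: take 9 from left. Merged: [1, 3, 4, 5, 9]
Append remaining from right: [11]. Merged: [1, 3, 4, 5, 9, 11]

Final merged array: [1, 3, 4, 5, 9, 11]
Total comparisons: 5

The merged array is [1, 3, 4, 5, 9, 11], requiring 5 comparisons. The merge step runs in O(n) time where n is the total number of elements.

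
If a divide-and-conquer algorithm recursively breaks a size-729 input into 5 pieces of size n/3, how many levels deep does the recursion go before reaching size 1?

For divide and conquer with division factor 3:

Problem sizes at each level:
Level 0: 729
Level 1: 243
Level 2: 81
Level 3: 27
Level 4: 9
Level 5: 3
Level 6: 1

The root is level 0 and the size-1 base case is level 6 (the tree spans levels 0 through 6, i.e. 7 levels counting the root), so the depth is the number of divisions: log_3(729) = 6

The recursion tree depth is log_3(729) = 6. At each level, the problem size is divided by 3, so it takes 6 divisions to reduce to a base case of size 1. The algorithm makes 5 recursive calls at each level.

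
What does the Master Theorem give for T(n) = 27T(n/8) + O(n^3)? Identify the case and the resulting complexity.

Master Theorem for T(n) = 27T(n/8) + O(n^3):

a = 27, b = 8, c = 3
log_b(a) = log_8(27) = 1.5850

Case 3: c = 3 > log_8(27) = 1.5850
T(n) = O(n^3) = O(n^3)

For T(n) = 27T(n/8) + O(n^3): log_8(27) = 1.5850. This is Case 3 of the Master Theorem (c > log_b(a), work dominated by root), giving O(n^3).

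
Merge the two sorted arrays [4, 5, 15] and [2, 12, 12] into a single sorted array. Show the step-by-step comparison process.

Merging process:

Compare 4 vs 2: take 2 from right. Merged: [2]
Compare 4 vs 12: take 4 from left. Merged: [2, 4]
Compare 5 vs 12: take 5 from left. Merged: [2, 4, 5]
Compare 15 vs 12: take 12 from right. Merged: [2, 4, 5, 12]
Compare 15 vs 12: take 12 from right. Merged: [2, 4, 5, 12, 12]
Append remaining from left: [15]. Merged: [2, 4, 5, 12, 12, 15]

Final merged array: [2, 4, 5, 12, 12, 15]
Total comparisons: 5

The merged array is [2, 4, 5, 12, 12, 15], requiring 5 comparisons. The merge step runs in O(n) time where n is the total number of elements.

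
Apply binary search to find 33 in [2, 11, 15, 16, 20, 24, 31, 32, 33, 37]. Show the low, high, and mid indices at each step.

Binary search for 33 in [2, 11, 15, 16, 20, 24, 31, 32, 33, 37]:

lo=0, hi=9, mid=4, arr[mid]=20 -> 20 < 33, search right half
lo=5, hi=9, mid=7, arr[mid]=32 -> 32 < 33, search right half
lo=8, hi=9, mid=8, arr[mid]=33 -> Found target at index 8!

Binary search finds 33 at index 8 after 3 comparisons. The search repeatedly halves the search space by comparing with the middle element.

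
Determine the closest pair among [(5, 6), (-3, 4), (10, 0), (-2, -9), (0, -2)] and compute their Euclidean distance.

Computing all pairwise distances among 5 points:

d((5, 6), (-3, 4)) = 8.2462
d((5, 6), (10, 0)) = 7.8102
d((5, 6), (-2, -9)) = 16.5529
d((5, 6), (0, -2)) = 9.434
d((-3, 4), (10, 0)) = 13.6015
d((-3, 4), (-2, -9)) = 13.0384
d((-3, 4), (0, -2)) = 6.7082 <-- minimum
d((10, 0), (-2, -9)) = 15.0
d((10, 0), (0, -2)) = 10.198
d((-2, -9), (0, -2)) = 7.2801

Closest pair: (-3, 4) and (0, -2) with distance 6.7082

The closest pair is (-3, 4) and (0, -2) with Euclidean distance 6.7082. For 5 points, brute-force pairwise comparison is shown above. For large n, the divide-and-conquer algorithm (sort by x, recurse on halves, check the dividing strip) achieves O(n log n).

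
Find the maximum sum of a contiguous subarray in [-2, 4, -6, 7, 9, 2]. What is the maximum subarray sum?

Using Kadane's algorithm on [-2, 4, -6, 7, 9, 2]:

Scanning through the array:
Position 1 (value 4): max_ending_here = 4, max_so_far = 4
Position 2 (value -6): max_ending_here = -2, max_so_far = 4
Position 3 (value 7): max_ending_here = 7, max_so_far = 7
Position 4 (value 9): max_ending_here = 16, max_so_far = 16
Position 5 (value 2): max_ending_here = 18, max_so_far = 18

Maximum subarray: [7, 9, 2]
Maximum sum: 18

The maximum subarray is [7, 9, 2] with sum 18. This subarray runs from index 3 to index 5.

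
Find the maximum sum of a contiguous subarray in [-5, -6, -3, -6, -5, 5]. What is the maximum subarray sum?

Using Kadane's algorithm on [-5, -6, -3, -6, -5, 5]:

Scanning through the array:
Position 1 (value -6): max_ending_here = -6, max_so_far = -5
Position 2 (value -3): max_ending_here = -3, max_so_far = -3
Position 3 (value -6): max_ending_here = -6, max_so_far = -3
Position 4 (value -5): max_ending_here = -5, max_so_far = -3
Position 5 (value 5): max_ending_here = 5, max_so_far = 5

Maximum subarray: [5]
Maximum sum: 5

The maximum subarray is [5] with sum 5. This subarray runs from index 5 to index 5.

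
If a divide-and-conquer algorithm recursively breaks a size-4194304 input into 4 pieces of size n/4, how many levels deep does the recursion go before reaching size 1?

For divide and conquer with division factor 4:

Problem sizes at each level:
Level 0: 4194304
Level 1: 1048576
Level 2: 262144
Level 3: 65536
Level 4: 16384
Level 5: 4096
Level 6: 1024
Level 7: 256
Level 8: 64
Level 9: 16
Level 10: 4
Level 11: 1

The root is level 0 and the size-1 base case is level 11 (the tree spans levels 0 through 11, i.e. 12 levels counting the root), so the depth is the number of divisions: log_4(4194304) = 11

The recursion tree depth is log_4(4194304) = 11. At each level, the problem size is divided by 4, so it takes 11 divisions to reduce to a base case of size 1. The algorithm makes 4 recursive calls at each level.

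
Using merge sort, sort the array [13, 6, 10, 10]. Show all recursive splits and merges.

Merge sort trace:

Split: [13, 6, 10, 10] -> [13, 6] and [10, 10]
  Split: [13, 6] -> [13] and [6]
  Merge: [13] + [6] -> [6, 13]
  Split: [10, 10] -> [10] and [10]
  Merge: [10] + [10] -> [10, 10]
Merge: [6, 13] + [10, 10] -> [6, 10, 10, 13]

Final sorted array: [6, 10, 10, 13]

The merge sort proceeds by recursively splitting the array and merging sorted halves.
After all merges, the sorted array is [6, 10, 10, 13].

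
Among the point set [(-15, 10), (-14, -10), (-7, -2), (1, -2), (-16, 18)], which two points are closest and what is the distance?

Computing all pairwise distances among 5 points:

d((-15, 10), (-14, -10)) = 20.025
d((-15, 10), (-7, -2)) = 14.4222
d((-15, 10), (1, -2)) = 20.0
d((-15, 10), (-16, 18)) = 8.0623
d((-14, -10), (-7, -2)) = 10.6301
d((-14, -10), (1, -2)) = 17.0
d((-14, -10), (-16, 18)) = 28.0713
d((-7, -2), (1, -2)) = 8.0 <-- minimum
d((-7, -2), (-16, 18)) = 21.9317
d((1, -2), (-16, 18)) = 26.2488

Closest pair: (-7, -2) and (1, -2) with distance 8.0

The closest pair is (-7, -2) and (1, -2) with Euclidean distance 8.0. For 5 points, brute-force pairwise comparison is shown above. For large n, the divide-and-conquer algorithm (sort by x, recurse on halves, check the dividing strip) achieves O(n log n).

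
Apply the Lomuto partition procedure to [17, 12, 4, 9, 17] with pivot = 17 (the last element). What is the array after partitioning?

Lomuto partition with pivot = 17:

Initial array: [17, 12, 4, 9, 17]

arr[0]=17 <= 17: swap with position 0, array becomes [17, 12, 4, 9, 17]
arr[1]=12 <= 17: swap with position 1, array becomes [17, 12, 4, 9, 17]
arr[2]=4 <= 17: swap with position 2, array becomes [17, 12, 4, 9, 17]
arr[3]=9 <= 17: swap with position 3, array becomes [17, 12, 4, 9, 17]

Place pivot at position 4: [17, 12, 4, 9, 17]
Pivot position: 4

After partitioning with pivot 17, the array becomes [17, 12, 4, 9, 17]. The pivot is placed at index 4. All elements to the left of the pivot are <= 17, and all elements to the right are > 17.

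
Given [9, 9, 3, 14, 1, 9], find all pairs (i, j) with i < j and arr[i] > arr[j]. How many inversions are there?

Finding inversions in [9, 9, 3, 14, 1, 9]:

(0, 2): arr[0]=9 > arr[2]=3
(0, 4): arr[0]=9 > arr[4]=1
(1, 2): arr[1]=9 > arr[2]=3
(1, 4): arr[1]=9 > arr[4]=1
(2, 4): arr[2]=3 > arr[4]=1
(3, 4): arr[3]=14 > arr[4]=1
(3, 5): arr[3]=14 > arr[5]=9

Total inversions: 7

The array has 7 inversion(s): (0,2), (0,4), (1,2), (1,4), (2,4), (3,4), (3,5). Each pair (i,j) satisfies i < j and arr[i] > arr[j].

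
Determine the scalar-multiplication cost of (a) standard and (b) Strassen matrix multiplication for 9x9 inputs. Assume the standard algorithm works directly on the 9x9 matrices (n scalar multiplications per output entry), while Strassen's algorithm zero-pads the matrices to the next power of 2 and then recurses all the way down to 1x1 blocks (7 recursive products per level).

Matrix multiplication for 9x9 matrices:

Strassen's algorithm requires power-of-2 dimensions. Pad 9x9 to 16x16 (next power of 2).

Standard algorithm: 9^3 = 729 multiplications
Strassen's algorithm: 7^(log2(16)) = 7^4 = 2401 multiplications
Difference: 729 - 2401 = -1672 (Strassen uses MORE here due to padding overhead — for small or just-over-power-of-2 n, padding can outweigh the per-level savings)

Standard: 729 multiplications (9^3). Strassen: 2401 multiplications (7^4, after padding to 16x16). Strassen reduces 8 recursive multiplications to 7 at each level.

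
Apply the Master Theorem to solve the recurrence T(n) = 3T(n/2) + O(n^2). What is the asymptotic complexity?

Master Theorem for T(n) = 3T(n/2) + O(n^2):

a = 3, b = 2, c = 2
log_b(a) = log_2(3) = 1.5850

Case 3: c = 2 > log_2(3) = 1.5850
T(n) = O(n^2) = O(n^2)

For T(n) = 3T(n/2) + O(n^2): log_2(3) = 1.5850. This is Case 3 of the Master Theorem (c > log_b(a), work dominated by root), giving O(n^2).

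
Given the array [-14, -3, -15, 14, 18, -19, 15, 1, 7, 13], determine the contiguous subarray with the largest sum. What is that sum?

Using Kadane's algorithm on [-14, -3, -15, 14, 18, -19, 15, 1, 7, 13]:

Scanning through the array:
Position 1 (value -3): max_ending_here = -3, max_so_far = -3
Position 2 (value -15): max_ending_here = -15, max_so_far = -3
Position 3 (value 14): max_ending_here = 14, max_so_far = 14
Position 4 (value 18): max_ending_here = 32, max_so_far = 32
Position 5 (value -19): max_ending_here = 13, max_so_far = 32
Position 6 (value 15): max_ending_here = 28, max_so_far = 32
Position 7 (value 1): max_ending_here = 29, max_so_far = 32
Position 8 (value 7): max_ending_here = 36, max_so_far = 36
Position 9 (value 13): max_ending_here = 49, max_so_far = 49

Maximum subarray: [14, 18, -19, 15, 1, 7, 13]
Maximum sum: 49

The maximum subarray is [14, 18, -19, 15, 1, 7, 13] with sum 49. This subarray runs from index 3 to index 9.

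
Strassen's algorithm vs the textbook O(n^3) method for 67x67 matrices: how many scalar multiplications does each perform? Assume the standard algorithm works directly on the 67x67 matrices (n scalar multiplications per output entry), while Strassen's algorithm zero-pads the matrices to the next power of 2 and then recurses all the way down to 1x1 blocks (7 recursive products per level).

Matrix multiplication for 67x67 matrices:

Strassen's algorithm requires power-of-2 dimensions. Pad 67x67 to 128x128 (next power of 2).

Standard algorithm: 67^3 = 300763 multiplications
Strassen's algorithm: 7^(log2(128)) = 7^7 = 823543 multiplications
Difference: 300763 - 823543 = -522780 (Strassen uses MORE here due to padding overhead — for small or just-over-power-of-2 n, padding can outweigh the per-level savings)

Standard: 300763 multiplications (67^3). Strassen: 823543 multiplications (7^7, after padding to 128x128). Strassen reduces 8 recursive multiplications to 7 at each level.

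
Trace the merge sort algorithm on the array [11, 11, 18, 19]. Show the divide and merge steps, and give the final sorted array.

Merge sort trace:

Split: [11, 11, 18, 19] -> [11, 11] and [18, 19]
  Split: [11, 11] -> [11] and [11]
  Merge: [11] + [11] -> [11, 11]
  Split: [18, 19] -> [18] and [19]
  Merge: [18] + [19] -> [18, 19]
Merge: [11, 11] + [18, 19] -> [11, 11, 18, 19]

Final sorted array: [11, 11, 18, 19]

The merge sort proceeds by recursively splitting the array and merging sorted halves.
After all merges, the sorted array is [11, 11, 18, 19].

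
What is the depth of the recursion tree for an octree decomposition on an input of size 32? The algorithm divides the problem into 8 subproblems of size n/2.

For divide and conquer with division factor 2:

Problem sizes at each level:
Level 0: 32
Level 1: 16
Level 2: 8
Level 3: 4
Level 4: 2
Level 5: 1

The root is level 0 and the size-1 base case is level 5 (the tree spans levels 0 through 5, i.e. 6 levels counting the root), so the depth is the number of divisions: log_2(32) = 5

The recursion tree depth is log_2(32) = 5. At each level, the problem size is divided by 2, so it takes 5 divisions to reduce to a base case of size 1. The algorithm makes 8 recursive calls at each level.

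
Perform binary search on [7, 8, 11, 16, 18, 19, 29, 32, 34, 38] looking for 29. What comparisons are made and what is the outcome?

Binary search for 29 in [7, 8, 11, 16, 18, 19, 29, 32, 34, 38]:

lo=0, hi=9, mid=4, arr[mid]=18 -> 18 < 29, search right half
lo=5, hi=9, mid=7, arr[mid]=32 -> 32 > 29, search left half
lo=5, hi=6, mid=5, arr[mid]=19 -> 19 < 29, search right half
lo=6, hi=6, mid=6, arr[mid]=29 -> Found target at index 6!

Binary search finds 29 at index 6 after 4 comparisons. The search repeatedly halves the search space by comparing with the middle element.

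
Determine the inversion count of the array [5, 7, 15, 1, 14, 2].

Finding inversions in [5, 7, 15, 1, 14, 2]:

(0, 3): arr[0]=5 > arr[3]=1
(0, 5): arr[0]=5 > arr[5]=2
(1, 3): arr[1]=7 > arr[3]=1
(1, 5): arr[1]=7 > arr[5]=2
(2, 3): arr[2]=15 > arr[3]=1
(2, 4): arr[2]=15 > arr[4]=14
(2, 5): arr[2]=15 > arr[5]=2
(4, 5): arr[4]=14 > arr[5]=2

Total inversions: 8

The array has 8 inversion(s): (0,3), (0,5), (1,3), (1,5), (2,3), (2,4), (2,5), (4,5). Each pair (i,j) satisfies i < j and arr[i] > arr[j].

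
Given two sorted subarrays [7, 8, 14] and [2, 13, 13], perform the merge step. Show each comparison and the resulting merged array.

Merging process:

Compare 7 vs 2: take 2 from right. Merged: [2]
Compare 7 vs 13: take 7 from left. Merged: [2, 7]
Compare 8 vs 13: take 8 from left. Merged: [2, 7, 8]
Compare 14 vs 13: take 13 from right. Merged: [2, 7, 8, 13]
Compare 14 vs 13: take 13 from right. Merged: [2, 7, 8, 13, 13]
Append remaining from left: [14]. Merged: [2, 7, 8, 13, 13, 14]

Final merged array: [2, 7, 8, 13, 13, 14]
Total comparisons: 5

The merged array is [2, 7, 8, 13, 13, 14], requiring 5 comparisons. The merge step runs in O(n) time where n is the total number of elements.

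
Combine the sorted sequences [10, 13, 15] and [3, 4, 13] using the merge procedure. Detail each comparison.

Merging process:

Compare 10 vs 3: take 3 from right. Merged: [3]
Compare 10 vs 4: take 4 from right. Merged: [3, 4]
Compare 10 vs 13: take 10 from left. Merged: [3, 4, 10]
Compare 13 vs 13: take 13 from left. Merged: [3, 4, 10, 13]
Compare 15 vs 13: take 13 from right. Merged: [3, 4, 10, 13, 13]
Append remaining from left: [15]. Merged: [3, 4, 10, 13, 13, 15]

Final merged array: [3, 4, 10, 13, 13, 15]
Total comparisons: 5

The merged array is [3, 4, 10, 13, 13, 15], requiring 5 comparisons. The merge step runs in O(n) time where n is the total number of elements.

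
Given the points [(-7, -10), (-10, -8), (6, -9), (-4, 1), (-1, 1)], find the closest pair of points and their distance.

Computing all pairwise distances among 5 points:

d((-7, -10), (-10, -8)) = 3.6056
d((-7, -10), (6, -9)) = 13.0384
d((-7, -10), (-4, 1)) = 11.4018
d((-7, -10), (-1, 1)) = 12.53
d((-10, -8), (6, -9)) = 16.0312
d((-10, -8), (-4, 1)) = 10.8167
d((-10, -8), (-1, 1)) = 12.7279
d((6, -9), (-4, 1)) = 14.1421
d((6, -9), (-1, 1)) = 12.2066
d((-4, 1), (-1, 1)) = 3.0 <-- minimum

Closest pair: (-4, 1) and (-1, 1) with distance 3.0

The closest pair is (-4, 1) and (-1, 1) with Euclidean distance 3.0. For 5 points, brute-force pairwise comparison is shown above. For large n, the divide-and-conquer algorithm (sort by x, recurse on halves, check the dividing strip) achieves O(n log n).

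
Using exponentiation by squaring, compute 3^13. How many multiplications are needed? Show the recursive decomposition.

Computing 3^13 by squaring (build up from 3^1; each line after the first costs one multiplication):

3^1 = 3
3^2 = (3^1)^2 = 3^2 = 9
3^3 = 3 * 3^2 = 3 * 9 = 27
3^6 = (3^3)^2 = 27^2 = 729
3^12 = (3^6)^2 = 729^2 = 531441
3^13 = 3 * 3^12 = 3 * 531441 = 1594323

Result: 1594323
Multiplications needed: 5 (5 lines after 3^1)

3^13 = 1594323. Using exponentiation by squaring, this requires 5 multiplications. The key idea: if the exponent is even, square the half-power; if odd, multiply by the base once.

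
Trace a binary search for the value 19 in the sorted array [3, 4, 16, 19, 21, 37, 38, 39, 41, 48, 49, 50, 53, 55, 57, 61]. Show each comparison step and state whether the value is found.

Binary search for 19 in [3, 4, 16, 19, 21, 37, 38, 39, 41, 48, 49, 50, 53, 55, 57, 61]:

lo=0, hi=15, mid=7, arr[mid]=39 -> 39 > 19, search left half
lo=0, hi=6, mid=3, arr[mid]=19 -> Found target at index 3!

Binary search finds 19 at index 3 after 2 comparisons. The search repeatedly halves the search space by comparing with the middle element.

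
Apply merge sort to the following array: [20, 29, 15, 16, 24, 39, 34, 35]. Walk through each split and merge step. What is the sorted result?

Merge sort trace:

Split: [20, 29, 15, 16, 24, 39, 34, 35] -> [20, 29, 15, 16] and [24, 39, 34, 35]
  Split: [20, 29, 15, 16] -> [20, 29] and [15, 16]
    Split: [20, 29] -> [20] and [29]
    Merge: [20] + [29] -> [20, 29]
    Split: [15, 16] -> [15] and [16]
    Merge: [15] + [16] -> [15, 16]
  Merge: [20, 29] + [15, 16] -> [15, 16, 20, 29]
  Split: [24, 39, 34, 35] -> [24, 39] and [34, 35]
    Split: [24, 39] -> [24] and [39]
    Merge: [24] + [39] -> [24, 39]
    Split: [34, 35] -> [34] and [35]
    Merge: [34] + [35] -> [34, 35]
  Merge: [24, 39] + [34, 35] -> [24, 34, 35, 39]
Merge: [15, 16, 20, 29] + [24, 34, 35, 39] -> [15, 16, 20, 24, 29, 34, 35, 39]

Final sorted array: [15, 16, 20, 24, 29, 34, 35, 39]

The merge sort proceeds by recursively splitting the array and merging sorted halves.
After all merges, the sorted array is [15, 16, 20, 24, 29, 34, 35, 39].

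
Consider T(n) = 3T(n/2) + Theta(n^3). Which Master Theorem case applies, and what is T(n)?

Master Theorem for T(n) = 3T(n/2) + O(n^3):

a = 3, b = 2, c = 3
log_b(a) = log_2(3) = 1.5850

Case 3: c = 3 > log_2(3) = 1.5850
T(n) = O(n^3) = O(n^3)

For T(n) = 3T(n/2) + O(n^3): log_2(3) = 1.5850. This is Case 3 of the Master Theorem (c > log_b(a), work dominated by root), giving O(n^3).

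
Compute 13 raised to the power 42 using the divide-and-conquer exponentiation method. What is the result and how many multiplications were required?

Computing 13^42 by squaring (build up from 13^1; each line after the first costs one multiplication):

13^1 = 13
13^2 = (13^1)^2 = 13^2 = 169
13^4 = (13^2)^2 = 169^2 = 28561
13^5 = 13 * 13^4 = 13 * 28561 = 371293
13^10 = (13^5)^2 = 371293^2 = 137858491849
13^20 = (13^10)^2 = 137858491849^2 = 19004963774880799438801
13^21 = 13 * 13^20 = 13 * 19004963774880799438801 = 247064529073450392704413
13^42 = (13^21)^2 = 247064529073450392704413^2 = 61040881526285814362156628321386486455989674569

Result: 61040881526285814362156628321386486455989674569
Multiplications needed: 7 (7 lines after 13^1)

13^42 = 61040881526285814362156628321386486455989674569. Using exponentiation by squaring, this requires 7 multiplications. The key idea: if the exponent is even, square the half-power; if odd, multiply by the base once.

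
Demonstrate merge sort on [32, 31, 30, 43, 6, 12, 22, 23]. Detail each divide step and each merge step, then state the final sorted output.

Merge sort trace:

Split: [32, 31, 30, 43, 6, 12, 22, 23] -> [32, 31, 30, 43] and [6, 12, 22, 23]
  Split: [32, 31, 30, 43] -> [32, 31] and [30, 43]
    Split: [32, 31] -> [32] and [31]
    Merge: [32] + [31] -> [31, 32]
    Split: [30, 43] -> [30] and [43]
    Merge: [30] + [43] -> [30, 43]
  Merge: [31, 32] + [30, 43] -> [30, 31, 32, 43]
  Split: [6, 12, 22, 23] -> [6, 12] and [22, 23]
    Split: [6, 12] -> [6] and [12]
    Merge: [6] + [12] -> [6, 12]
    Split: [22, 23] -> [22] and [23]
    Merge: [22] + [23] -> [22, 23]
  Merge: [6, 12] + [22, 23] -> [6, 12, 22, 23]
Merge: [30, 31, 32, 43] + [6, 12, 22, 23] -> [6, 12, 22, 23, 30, 31, 32, 43]

Final sorted array: [6, 12, 22, 23, 30, 31, 32, 43]

The merge sort proceeds by recursively splitting the array and merging sorted halves.
After all merges, the sorted array is [6, 12, 22, 23, 30, 31, 32, 43].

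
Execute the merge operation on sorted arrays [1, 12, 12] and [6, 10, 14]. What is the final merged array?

Merging process:

Compare 1 vs 6: take 1 from left. Merged: [1]
Compare 12 vs 6: take 6 from right. Merged: [1, 6]
Compare 12 vs 10: take 10 from right. Merged: [1, 6, 10]
Compare 12 vs 14: take 12 from left. Merged: [1, 6, 10, 12]
Compare 12 vs 14: take 12 from left. Merged: [1, 6, 10, 12, 12]
Append remaining from right: [14]. Merged: [1, 6, 10, 12, 12, 14]

Final merged array: [1, 6, 10, 12, 12, 14]
Total comparisons: 5

The merged array is [1, 6, 10, 12, 12, 14], requiring 5 comparisons. The merge step runs in O(n) time where n is the total number of elements.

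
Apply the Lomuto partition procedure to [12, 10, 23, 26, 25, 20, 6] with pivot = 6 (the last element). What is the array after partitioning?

Lomuto partition with pivot = 6:

Initial array: [12, 10, 23, 26, 25, 20, 6]

arr[0]=12 > 6: no swap
arr[1]=10 > 6: no swap
arr[2]=23 > 6: no swap
arr[3]=26 > 6: no swap
arr[4]=25 > 6: no swap
arr[5]=20 > 6: no swap

Place pivot at position 0: [6, 10, 23, 26, 25, 20, 12]
Pivot position: 0

After partitioning with pivot 6, the array becomes [6, 10, 23, 26, 25, 20, 12]. The pivot is placed at index 0. All elements to the left of the pivot are <= 6, and all elements to the right are > 6.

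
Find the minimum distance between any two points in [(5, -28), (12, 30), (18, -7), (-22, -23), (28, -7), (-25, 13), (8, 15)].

Computing all pairwise distances among 7 points:

d((5, -28), (12, 30)) = 58.4209
d((5, -28), (18, -7)) = 24.6982
d((5, -28), (-22, -23)) = 27.4591
d((5, -28), (28, -7)) = 31.1448
d((5, -28), (-25, 13)) = 50.8035
d((5, -28), (8, 15)) = 43.1045
d((12, 30), (18, -7)) = 37.4833
d((12, 30), (-22, -23)) = 62.9682
d((12, 30), (28, -7)) = 40.3113
d((12, 30), (-25, 13)) = 40.7185
d((12, 30), (8, 15)) = 15.5242
d((18, -7), (-22, -23)) = 43.0813
d((18, -7), (28, -7)) = 10.0 <-- minimum
d((18, -7), (-25, 13)) = 47.4236
d((18, -7), (8, 15)) = 24.1661
d((-22, -23), (28, -7)) = 52.4976
d((-22, -23), (-25, 13)) = 36.1248
d((-22, -23), (8, 15)) = 48.4149
d((28, -7), (-25, 13)) = 56.648
d((28, -7), (8, 15)) = 29.7321
d((-25, 13), (8, 15)) = 33.0606

Closest pair: (18, -7) and (28, -7) with distance 10.0

The closest pair is (18, -7) and (28, -7) with Euclidean distance 10.0. For 7 points, brute-force pairwise comparison is shown above. For large n, the divide-and-conquer algorithm (sort by x, recurse on halves, check the dividing strip) achieves O(n log n).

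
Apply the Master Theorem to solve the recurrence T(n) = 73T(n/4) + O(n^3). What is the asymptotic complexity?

Master Theorem for T(n) = 73T(n/4) + O(n^3):

a = 73, b = 4, c = 3
log_b(a) = log_4(73) = 3.0949

Case 1: c = 3 < log_4(73) = 3.0949
T(n) = O(n^(log_4 73))

For T(n) = 73T(n/4) + O(n^3): log_4(73) = 3.0949. This is Case 1 of the Master Theorem (c < log_b(a), work dominated by leaves), giving O(n^(log_4 73)).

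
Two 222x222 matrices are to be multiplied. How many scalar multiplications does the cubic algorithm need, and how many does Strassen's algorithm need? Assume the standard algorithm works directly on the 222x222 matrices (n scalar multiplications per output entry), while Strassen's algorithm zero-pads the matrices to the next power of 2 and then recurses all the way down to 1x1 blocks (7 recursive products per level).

Matrix multiplication for 222x222 matrices:

Strassen's algorithm requires power-of-2 dimensions. Pad 222x222 to 256x256 (next power of 2).

Standard algorithm: 222^3 = 10941048 multiplications
Strassen's algorithm: 7^(log2(256)) = 7^8 = 5764801 multiplications
Savings: 10941048 - 5764801 = 5176247 multiplications

Standard: 10941048 multiplications (222^3). Strassen: 5764801 multiplications (7^8, after padding to 256x256). Strassen reduces 8 recursive multiplications to 7 at each level.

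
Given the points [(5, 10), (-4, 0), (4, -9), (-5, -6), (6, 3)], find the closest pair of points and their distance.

Computing all pairwise distances among 5 points:

d((5, 10), (-4, 0)) = 13.4536
d((5, 10), (4, -9)) = 19.0263
d((5, 10), (-5, -6)) = 18.868
d((5, 10), (6, 3)) = 7.0711
d((-4, 0), (4, -9)) = 12.0416
d((-4, 0), (-5, -6)) = 6.0828 <-- minimum
d((-4, 0), (6, 3)) = 10.4403
d((4, -9), (-5, -6)) = 9.4868
d((4, -9), (6, 3)) = 12.1655
d((-5, -6), (6, 3)) = 14.2127

Closest pair: (-4, 0) and (-5, -6) with distance 6.0828

The closest pair is (-4, 0) and (-5, -6) with Euclidean distance 6.0828. For 5 points, brute-force pairwise comparison is shown above. For large n, the divide-and-conquer algorithm (sort by x, recurse on halves, check the dividing strip) achieves O(n log n).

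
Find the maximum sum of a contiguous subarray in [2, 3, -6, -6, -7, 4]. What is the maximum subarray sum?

Using Kadane's algorithm on [2, 3, -6, -6, -7, 4]:

Scanning through the array:
Position 1 (value 3): max_ending_here = 5, max_so_far = 5
Position 2 (value -6): max_ending_here = -1, max_so_far = 5
Position 3 (value -6): max_ending_here = -6, max_so_far = 5
Position 4 (value -7): max_ending_here = -7, max_so_far = 5
Position 5 (value 4): max_ending_here = 4, max_so_far = 5

Maximum subarray: [2, 3]
Maximum sum: 5

The maximum subarray is [2, 3] with sum 5. This subarray runs from index 0 to index 1.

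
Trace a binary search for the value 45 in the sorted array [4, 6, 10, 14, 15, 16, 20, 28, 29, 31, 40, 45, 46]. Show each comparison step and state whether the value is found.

Binary search for 45 in [4, 6, 10, 14, 15, 16, 20, 28, 29, 31, 40, 45, 46]:

lo=0, hi=12, mid=6, arr[mid]=20 -> 20 < 45, search right half
lo=7, hi=12, mid=9, arr[mid]=31 -> 31 < 45, search right half
lo=10, hi=12, mid=11, arr[mid]=45 -> Found target at index 11!

Binary search finds 45 at index 11 after 3 comparisons. The search repeatedly halves the search space by comparing with the middle element.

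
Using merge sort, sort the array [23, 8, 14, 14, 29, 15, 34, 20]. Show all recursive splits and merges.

Merge sort trace:

Split: [23, 8, 14, 14, 29, 15, 34, 20] -> [23, 8, 14, 14] and [29, 15, 34, 20]
  Split: [23, 8, 14, 14] -> [23, 8] and [14, 14]
    Split: [23, 8] -> [23] and [8]
    Merge: [23] + [8] -> [8, 23]
    Split: [14, 14] -> [14] and [14]
    Merge: [14] + [14] -> [14, 14]
  Merge: [8, 23] + [14, 14] -> [8, 14, 14, 23]
  Split: [29, 15, 34, 20] -> [29, 15] and [34, 20]
    Split: [29, 15] -> [29] and [15]
    Merge: [29] + [15] -> [15, 29]
    Split: [34, 20] -> [34] and [20]
    Merge: [34] + [20] -> [20, 34]
  Merge: [15, 29] + [20, 34] -> [15, 20, 29, 34]
Merge: [8, 14, 14, 23] + [15, 20, 29, 34] -> [8, 14, 14, 15, 20, 23, 29, 34]

Final sorted array: [8, 14, 14, 15, 20, 23, 29, 34]

The merge sort proceeds by recursively splitting the array and merging sorted halves.
After all merges, the sorted array is [8, 14, 14, 15, 20, 23, 29, 34].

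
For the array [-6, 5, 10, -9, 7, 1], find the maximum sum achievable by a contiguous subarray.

Using Kadane's algorithm on [-6, 5, 10, -9, 7, 1]:

Scanning through the array:
Position 1 (value 5): max_ending_here = 5, max_so_far = 5
Position 2 (value 10): max_ending_here = 15, max_so_far = 15
Position 3 (value -9): max_ending_here = 6, max_so_far = 15
Position 4 (value 7): max_ending_here = 13, max_so_far = 15
Position 5 (value 1): max_ending_here = 14, max_so_far = 15

Maximum subarray: [5, 10]
Maximum sum: 15

The maximum subarray is [5, 10] with sum 15. This subarray runs from index 1 to index 2.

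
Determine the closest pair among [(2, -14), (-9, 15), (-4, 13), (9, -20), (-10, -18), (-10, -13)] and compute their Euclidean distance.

Computing all pairwise distances among 6 points:

d((2, -14), (-9, 15)) = 31.0161
d((2, -14), (-4, 13)) = 27.6586
d((2, -14), (9, -20)) = 9.2195
d((2, -14), (-10, -18)) = 12.6491
d((2, -14), (-10, -13)) = 12.0416
d((-9, 15), (-4, 13)) = 5.3852
d((-9, 15), (9, -20)) = 39.3573
d((-9, 15), (-10, -18)) = 33.0151
d((-9, 15), (-10, -13)) = 28.0179
d((-4, 13), (9, -20)) = 35.4683
d((-4, 13), (-10, -18)) = 31.5753
d((-4, 13), (-10, -13)) = 26.6833
d((9, -20), (-10, -18)) = 19.105
d((9, -20), (-10, -13)) = 20.2485
d((-10, -18), (-10, -13)) = 5.0 <-- minimum

Closest pair: (-10, -18) and (-10, -13) with distance 5.0

The closest pair is (-10, -18) and (-10, -13) with Euclidean distance 5.0. For 6 points, brute-force pairwise comparison is shown above. For large n, the divide-and-conquer algorithm (sort by x, recurse on halves, check the dividing strip) achieves O(n log n).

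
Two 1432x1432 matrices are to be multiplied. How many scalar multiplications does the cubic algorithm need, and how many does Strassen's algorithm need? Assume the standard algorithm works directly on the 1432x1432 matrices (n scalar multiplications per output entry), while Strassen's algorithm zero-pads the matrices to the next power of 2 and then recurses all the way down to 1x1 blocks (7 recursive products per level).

Matrix multiplication for 1432x1432 matrices:

Strassen's algorithm requires power-of-2 dimensions. Pad 1432x1432 to 2048x2048 (next power of 2).

Standard algorithm: 1432^3 = 2936493568 multiplications
Strassen's algorithm: 7^(log2(2048)) = 7^11 = 1977326743 multiplications
Savings: 2936493568 - 1977326743 = 959166825 multiplications

Standard: 2936493568 multiplications (1432^3). Strassen: 1977326743 multiplications (7^11, after padding to 2048x2048). Strassen reduces 8 recursive multiplications to 7 at each level.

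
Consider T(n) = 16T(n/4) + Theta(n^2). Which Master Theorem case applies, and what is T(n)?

Master Theorem for T(n) = 16T(n/4) + O(n^2):

a = 16, b = 4, c = 2
log_b(a) = log_4(16) = 2.0000

Case 2: c = 2 = log_4(16) = 2.0000
T(n) = O(n^2 log n) = O(n^2 log n)

For T(n) = 16T(n/4) + O(n^2): log_4(16) = 2.0000. This is Case 2 of the Master Theorem (c = log_b(a), equal work at all levels), giving O(n^2 log n).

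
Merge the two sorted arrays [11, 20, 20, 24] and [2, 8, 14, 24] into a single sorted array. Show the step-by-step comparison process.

Merging process:

Compare 11 vs 2: take 2 from right. Merged: [2]
Compare 11 vs 8: take 8 from right. Merged: [2, 8]
Compare 11 vs 14: take 11 from left. Merged: [2, 8, 11]
Compare 20 vs 14: take 14 from right. Merged: [2, 8, 11, 14]
Compare 20 vs 24: take 20 from left. Merged: [2, 8, 11, 14, 20]
Compare 20 vs 24: take 20 from left. Merged: [2, 8, 11, 14, 20, 20]
Compare 24 vs 24: take 24 from left. Merged: [2, 8, 11, 14, 20, 20, 24]
Append remaining from right: [24]. Merged: [2, 8, 11, 14, 20, 20, 24, 24]

Final merged array: [2, 8, 11, 14, 20, 20, 24, 24]
Total comparisons: 7

The merged array is [2, 8, 11, 14, 20, 20, 24, 24], requiring 7 comparisons. The merge step runs in O(n) time where n is the total number of elements.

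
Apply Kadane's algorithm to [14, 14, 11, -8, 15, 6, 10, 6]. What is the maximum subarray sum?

Using Kadane's algorithm on [14, 14, 11, -8, 15, 6, 10, 6]:

Scanning through the array:
Position 1 (value 14): max_ending_here = 28, max_so_far = 28
Position 2 (value 11): max_ending_here = 39, max_so_far = 39
Position 3 (value -8): max_ending_here = 31, max_so_far = 39
Position 4 (value 15): max_ending_here = 46, max_so_far = 46
Position 5 (value 6): max_ending_here = 52, max_so_far = 52
Position 6 (value 10): max_ending_here = 62, max_so_far = 62
Position 7 (value 6): max_ending_here = 68, max_so_far = 68

Maximum subarray: [14, 14, 11, -8, 15, 6, 10, 6]
Maximum sum: 68

The maximum subarray is [14, 14, 11, -8, 15, 6, 10, 6] with sum 68. This subarray runs from index 0 to index 7.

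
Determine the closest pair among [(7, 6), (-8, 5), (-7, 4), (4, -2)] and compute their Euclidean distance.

Computing all pairwise distances among 4 points:

d((7, 6), (-8, 5)) = 15.0333
d((7, 6), (-7, 4)) = 14.1421
d((7, 6), (4, -2)) = 8.544
d((-8, 5), (-7, 4)) = 1.4142 <-- minimum
d((-8, 5), (4, -2)) = 13.8924
d((-7, 4), (4, -2)) = 12.53

Closest pair: (-8, 5) and (-7, 4) with distance 1.4142

The closest pair is (-8, 5) and (-7, 4) with Euclidean distance 1.4142. For 4 points, brute-force pairwise comparison is shown above. For large n, the divide-and-conquer algorithm (sort by x, recurse on halves, check the dividing strip) achieves O(n log n).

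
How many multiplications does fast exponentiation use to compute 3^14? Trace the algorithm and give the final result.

Computing 3^14 by squaring (build up from 3^1; each line after the first costs one multiplication):

3^1 = 3
3^2 = (3^1)^2 = 3^2 = 9
3^3 = 3 * 3^2 = 3 * 9 = 27
3^6 = (3^3)^2 = 27^2 = 729
3^7 = 3 * 3^6 = 3 * 729 = 2187
3^14 = (3^7)^2 = 2187^2 = 4782969

Result: 4782969
Multiplications needed: 5 (5 lines after 3^1)

3^14 = 4782969. Using exponentiation by squaring, this requires 5 multiplications. The key idea: if the exponent is even, square the half-power; if odd, multiply by the base once.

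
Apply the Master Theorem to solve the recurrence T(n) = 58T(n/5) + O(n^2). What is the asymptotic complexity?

Master Theorem for T(n) = 58T(n/5) + O(n^2):

a = 58, b = 5, c = 2
log_b(a) = log_5(58) = 2.5229

Case 1: c = 2 < log_5(58) = 2.5229
T(n) = O(n^(log_5 58))

For T(n) = 58T(n/5) + O(n^2): log_5(58) = 2.5229. This is Case 1 of the Master Theorem (c < log_b(a), work dominated by leaves), giving O(n^(log_5 58)).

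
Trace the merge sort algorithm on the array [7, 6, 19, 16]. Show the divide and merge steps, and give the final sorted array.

Merge sort trace:

Split: [7, 6, 19, 16] -> [7, 6] and [19, 16]
  Split: [7, 6] -> [7] and [6]
  Merge: [7] + [6] -> [6, 7]
  Split: [19, 16] -> [19] and [16]
  Merge: [19] + [16] -> [16, 19]
Merge: [6, 7] + [16, 19] -> [6, 7, 16, 19]

Final sorted array: [6, 7, 16, 19]

The merge sort proceeds by recursively splitting the array and merging sorted halves.
After all merges, the sorted array is [6, 7, 16, 19].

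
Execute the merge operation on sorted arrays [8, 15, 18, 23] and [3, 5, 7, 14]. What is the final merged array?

Merging process:

Compare 8 vs 3: take 3 from right. Merged: [3]
Compare 8 vs 5: take 5 from right. Merged: [3, 5]
Compare 8 vs 7: take 7 from right. Merged: [3, 5, 7]
Compare 8 vs 14: take 8 from left. Merged: [3, 5, 7, 8]
Compare 15 vs 14: take 14 from right. Merged: [3, 5, 7, 8, 14]
Append remaining from left: [15, 18, 23]. Merged: [3, 5, 7, 8, 14, 15, 18, 23]

Final merged array: [3, 5, 7, 8, 14, 15, 18, 23]
Total comparisons: 5

The merged array is [3, 5, 7, 8, 14, 15, 18, 23], requiring 5 comparisons. The merge step runs in O(n) time where n is the total number of elements.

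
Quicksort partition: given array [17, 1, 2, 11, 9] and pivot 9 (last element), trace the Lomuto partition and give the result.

Lomuto partition with pivot = 9:

Initial array: [17, 1, 2, 11, 9]

arr[0]=17 > 9: no swap
arr[1]=1 <= 9: swap with position 0, array becomes [1, 17, 2, 11, 9]
arr[2]=2 <= 9: swap with position 1, array becomes [1, 2, 17, 11, 9]
arr[3]=11 > 9: no swap

Place pivot at position 2: [1, 2, 9, 11, 17]
Pivot position: 2

After partitioning with pivot 9, the array becomes [1, 2, 9, 11, 17]. The pivot is placed at index 2. All elements to the left of the pivot are <= 9, and all elements to the right are > 9.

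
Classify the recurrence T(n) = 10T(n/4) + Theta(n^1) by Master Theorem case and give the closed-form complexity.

Master Theorem for T(n) = 10T(n/4) + O(n^1):

a = 10, b = 4, c = 1
log_b(a) = log_4(10) = 1.6610

Case 1: c = 1 < log_4(10) = 1.6610
T(n) = O(n^(log_4 10))

For T(n) = 10T(n/4) + O(n^1): log_4(10) = 1.6610. This is Case 1 of the Master Theorem (c < log_b(a), work dominated by leaves), giving O(n^(log_4 10)).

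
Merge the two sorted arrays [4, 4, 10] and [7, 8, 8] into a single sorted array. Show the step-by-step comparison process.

Merging process:

Compare 4 vs 7: take 4 from left. Merged: [4]
Compare 4 vs 7: take 4 from left. Merged: [4, 4]
Compare 10 vs 7: take 7 from right. Merged: [4, 4, 7]
Compare 10 vs 8: take 8 from right. Merged: [4, 4, 7, 8]
Compare 10 vs 8: take 8 from right. Merged: [4, 4, 7, 8, 8]
Append remaining from left: [10]. Merged: [4, 4, 7, 8, 8, 10]

Final merged array: [4, 4, 7, 8, 8, 10]
Total comparisons: 5

The merged array is [4, 4, 7, 8, 8, 10], requiring 5 comparisons. The merge step runs in O(n) time where n is the total number of elements.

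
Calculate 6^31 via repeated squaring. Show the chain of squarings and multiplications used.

Computing 6^31 by squaring (build up from 6^1; each line after the first costs one multiplication):

6^1 = 6
6^2 = (6^1)^2 = 6^2 = 36
6^3 = 6 * 6^2 = 6 * 36 = 216
6^6 = (6^3)^2 = 216^2 = 46656
6^7 = 6 * 6^6 = 6 * 46656 = 279936
6^14 = (6^7)^2 = 279936^2 = 78364164096
6^15 = 6 * 6^14 = 6 * 78364164096 = 470184984576
6^30 = (6^15)^2 = 470184984576^2 = 221073919720733357899776
6^31 = 6 * 6^30 = 6 * 221073919720733357899776 = 1326443518324400147398656

Result: 1326443518324400147398656
Multiplications needed: 8 (8 lines after 6^1)

6^31 = 1326443518324400147398656. Using exponentiation by squaring, this requires 8 multiplications. The key idea: if the exponent is even, square the half-power; if odd, multiply by the base once.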